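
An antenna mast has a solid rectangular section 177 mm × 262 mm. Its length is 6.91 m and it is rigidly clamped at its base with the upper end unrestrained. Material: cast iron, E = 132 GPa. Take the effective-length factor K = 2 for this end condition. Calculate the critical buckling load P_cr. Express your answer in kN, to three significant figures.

Buckling occurs about the weak axis: I_min = h·b³/12 with b = 177 mm (the shorter side).
I_min = 262×177³/12 = 1.211×10^8 mm⁴
I = 1.211×10^8 mm⁴ = 1.211×10^-4 m⁴
Effective length L_e = K·L = 2 × 6.91 = 13.82 m
P_cr = π²EI / L_e² = π² × 132×10⁹ × 1.211×10^-4 / 13.82² = 8.258×10^5 N

P_cr ≈ 826 kN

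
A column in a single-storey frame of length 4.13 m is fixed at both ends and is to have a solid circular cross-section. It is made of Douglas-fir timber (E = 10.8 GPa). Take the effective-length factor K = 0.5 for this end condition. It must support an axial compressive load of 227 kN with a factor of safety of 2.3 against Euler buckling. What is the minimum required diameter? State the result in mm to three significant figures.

d ≈ 144 mm

Required P_cr = n·P = 2.3 × 227 = 522.1 kN
L_e = K·L = 0.5 × 4.13 = 2.065 m
Required I = P_cr·L_e²/(π²E) = 5.221×10^5 × 2.065² / (π² × 1.08×10^10) = 2.089×10^-5 m⁴
I_req = 2.089×10^7 mm⁴
Solid circle: I = πd⁴/64  ⇒  d = (64I/π)^(1/4) = (64×2.089×10^7/π)^(1/4) = 144 mm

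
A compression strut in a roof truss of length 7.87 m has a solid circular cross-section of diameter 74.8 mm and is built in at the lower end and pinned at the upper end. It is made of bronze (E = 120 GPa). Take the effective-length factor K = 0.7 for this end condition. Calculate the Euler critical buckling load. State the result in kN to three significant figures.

P_cr ≈ 60.0 kN

I = πd⁴/64 = π×74.8⁴/64 = 1.537×10^6 mm⁴
I = 1.537×10^6 mm⁴ = 1.537×10^-6 m⁴
Effective length L_e = K·L = 0.7 × 7.87 = 5.509 m
P_cr = π²EI / L_e² = π² × 120×10⁹ × 1.537×10^-6 / 5.509² = 5.997×10^4 N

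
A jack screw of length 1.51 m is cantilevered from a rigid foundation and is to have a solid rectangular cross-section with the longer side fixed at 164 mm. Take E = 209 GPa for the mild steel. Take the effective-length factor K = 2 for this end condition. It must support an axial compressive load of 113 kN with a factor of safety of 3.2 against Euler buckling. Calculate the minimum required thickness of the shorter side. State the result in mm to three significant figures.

Required P_cr = n·P = 3.2 × 113 = 361.6 kN
L_e = K·L = 2 × 1.51 = 3.020 m
Required I = P_cr·L_e²/(π²E) = 3.616×10^5 × 3.020² / (π² × 2.09×10^11) = 1.599×10^-6 m⁴
I_req = 1.599×10^6 mm⁴
Rectangle, weak axis: I_min = h·b³/12 with h = 164 mm fixed  ⇒  b = (12I/h)^(1/3) = 48.9 mm

b ≈ 48.9 mm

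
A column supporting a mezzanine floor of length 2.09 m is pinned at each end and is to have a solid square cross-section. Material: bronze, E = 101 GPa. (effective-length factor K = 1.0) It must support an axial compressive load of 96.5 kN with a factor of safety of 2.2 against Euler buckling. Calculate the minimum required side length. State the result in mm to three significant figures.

Required P_cr = n·P = 2.2 × 96.5 = 212.3 kN
L_e = K·L = 1 × 2.09 = 2.090 m
Required I = P_cr·L_e²/(π²E) = 2.123×10^5 × 2.090² / (π² × 1.01×10^11) = 9.303×10^-7 m⁴
I_req = 9.303×10^5 mm⁴
Solid square: I = a⁴/12  ⇒  a = (12I)^(1/4) = (12×9.303×10^5)^(1/4) = 57.8 mm

a ≈ 57.8 mm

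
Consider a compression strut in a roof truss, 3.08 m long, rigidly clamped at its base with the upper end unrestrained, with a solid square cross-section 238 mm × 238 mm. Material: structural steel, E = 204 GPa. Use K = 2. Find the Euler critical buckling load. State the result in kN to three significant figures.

I = a⁴/12 = 238⁴/12 = 2.674×10^8 mm⁴
I = 2.674×10^8 mm⁴ = 2.674×10^-4 m⁴
Effective length L_e = K·L = 2 × 3.08 = 6.160 m
P_cr = π²EI / L_e² = π² × 204×10⁹ × 2.674×10^-4 / 6.160² = 1.419×10^7 N

P_cr ≈ 14200 kN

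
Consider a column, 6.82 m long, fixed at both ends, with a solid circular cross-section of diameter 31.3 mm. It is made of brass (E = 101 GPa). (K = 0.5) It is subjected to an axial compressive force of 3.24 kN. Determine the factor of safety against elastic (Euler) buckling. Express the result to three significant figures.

n ≈ 1.25

I = πd⁴/64 = π×31.3⁴/64 = 4.711×10^4 mm⁴
I = 4.711×10^4 mm⁴ = 4.711×10^-8 m⁴
Effective length L_e = K·L = 0.5 × 6.82 = 3.410 m
P_cr = π²EI / L_e² = π² × 101×10⁹ × 4.711×10^-8 / 3.410² = 4.039×10^3 N
Factor of safety n = P_cr / P = 4.0389 / 3.24 = 1.25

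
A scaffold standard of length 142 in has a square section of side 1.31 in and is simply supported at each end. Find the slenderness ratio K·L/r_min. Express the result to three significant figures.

λ ≈ 375

I = a⁴/12 = 1.31⁴/12 = 0.2454 in⁴
A = 1.716 in²;  r_min = √(I/A) = √(0.2454/1.716) = 0.3782 in
L_e = K·L = 1 × 142 = 142.0 in
λ = L_e / r_min = 142.00 / 0.3782 = 375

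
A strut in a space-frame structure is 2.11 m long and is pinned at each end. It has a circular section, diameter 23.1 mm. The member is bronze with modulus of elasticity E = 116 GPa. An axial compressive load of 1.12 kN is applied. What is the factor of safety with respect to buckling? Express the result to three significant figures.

I = πd⁴/64 = π×23.1⁴/64 = 1.398×10^4 mm⁴
I = 1.398×10^4 mm⁴ = 1.398×10^-8 m⁴
Effective length L_e = K·L = 1 × 2.11 = 2.110 m
P_cr = π²EI / L_e² = π² × 116×10⁹ × 1.398×10^-8 / 2.110² = 3.594×10^3 N
Factor of safety n = P_cr / P = 3.5943 / 1.12 = 3.21

n ≈ 3.21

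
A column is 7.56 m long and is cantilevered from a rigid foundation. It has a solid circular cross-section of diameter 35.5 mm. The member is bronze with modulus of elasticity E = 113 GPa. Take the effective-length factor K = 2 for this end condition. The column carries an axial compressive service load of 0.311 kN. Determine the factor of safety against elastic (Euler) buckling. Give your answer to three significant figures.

I = πd⁴/64 = π×35.5⁴/64 = 7.796×10^4 mm⁴
I = 7.796×10^4 mm⁴ = 7.796×10^-8 m⁴
Effective length L_e = K·L = 2 × 7.56 = 15.12 m
P_cr = π²EI / L_e² = π² × 113×10⁹ × 7.796×10^-8 / 15.12² = 380.3 N
Factor of safety n = P_cr / P = 0.38033 / 0.311 = 1.22

n ≈ 1.22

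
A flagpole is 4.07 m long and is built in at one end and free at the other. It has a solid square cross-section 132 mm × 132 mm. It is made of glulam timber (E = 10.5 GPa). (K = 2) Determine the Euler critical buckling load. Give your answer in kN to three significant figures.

I = a⁴/12 = 132⁴/12 = 2.530×10^7 mm⁴
I = 2.530×10^7 mm⁴ = 2.530×10^-5 m⁴
Effective length L_e = K·L = 2 × 4.07 = 8.140 m
P_cr = π²EI / L_e² = π² × 10.5×10⁹ × 2.530×10^-5 / 8.140² = 3.957×10^4 N

P_cr ≈ 39.6 kN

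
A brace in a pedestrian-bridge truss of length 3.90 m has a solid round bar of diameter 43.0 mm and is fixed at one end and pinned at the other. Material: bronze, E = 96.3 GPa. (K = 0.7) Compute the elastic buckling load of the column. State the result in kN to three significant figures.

I = πd⁴/64 = π×43.0⁴/64 = 1.678×10^5 mm⁴
I = 1.678×10^5 mm⁴ = 1.678×10^-7 m⁴
Effective length L_e = K·L = 0.7 × 3.90 = 2.730 m
P_cr = π²EI / L_e² = π² × 96.3×10⁹ × 1.678×10^-7 / 2.730² = 2.140×10^4 N

P_cr ≈ 21.4 kN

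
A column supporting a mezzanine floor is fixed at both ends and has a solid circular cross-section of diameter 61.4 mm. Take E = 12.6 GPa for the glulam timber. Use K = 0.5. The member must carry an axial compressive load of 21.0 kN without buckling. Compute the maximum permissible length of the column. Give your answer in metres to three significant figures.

I = πd⁴/64 = π×61.4⁴/64 = 6.977×10^5 mm⁴
I = 6.977×10^-7 m⁴
At the buckling limit P_cr = P = 2.100×10^4 N
From P_cr = π²EI/(K·L)²:  L = (1/K)·√(π²EI/P_cr) = (1/0.5)·√(π²×1.26×10^10×6.977×10^-7/2.100×10^4)
L = 4.07 m

L_max ≈ 4.07 m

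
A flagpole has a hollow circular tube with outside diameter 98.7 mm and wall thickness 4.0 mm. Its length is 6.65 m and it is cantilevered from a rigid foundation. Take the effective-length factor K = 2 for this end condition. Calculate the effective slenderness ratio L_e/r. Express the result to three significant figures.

λ ≈ 397

Inner diameter d_i = 98.7 − 2×4.0 = 90.70 mm
I = π(d_o⁴ − d_i⁴)/64 = π(98.7⁴ − 90.70⁴)/64 = 1.336×10^6 mm⁴
A = 1.190×10^3 mm²;  r_min = √(I/A) = √(1.336×10^6/1.190×10^3) = 33.51 mm
L_e = K·L = 2 × 6.65 m = 13.30 m = 13300 mm
λ = L_e / r_min = 13300 / 33.51 = 397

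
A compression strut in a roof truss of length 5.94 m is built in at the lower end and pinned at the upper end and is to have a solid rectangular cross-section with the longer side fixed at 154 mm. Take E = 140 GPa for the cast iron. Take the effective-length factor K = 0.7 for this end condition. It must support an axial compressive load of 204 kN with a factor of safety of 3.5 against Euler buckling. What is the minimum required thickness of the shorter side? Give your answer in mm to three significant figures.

Required P_cr = n·P = 3.5 × 204 = 714.0 kN
L_e = K·L = 0.7 × 5.94 = 4.158 m
Required I = P_cr·L_e²/(π²E) = 7.140×10^5 × 4.158² / (π² × 1.40×10^11) = 8.934×10^-6 m⁴
I_req = 8.934×10^6 mm⁴
Rectangle, weak axis: I_min = h·b³/12 with h = 154 mm fixed  ⇒  b = (12I/h)^(1/3) = 88.6 mm

b ≈ 88.6 mm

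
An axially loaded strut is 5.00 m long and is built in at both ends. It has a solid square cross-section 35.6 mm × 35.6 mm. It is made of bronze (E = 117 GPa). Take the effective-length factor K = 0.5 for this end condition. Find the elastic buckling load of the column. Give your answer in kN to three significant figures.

I = a⁴/12 = 35.6⁴/12 = 1.339×10^5 mm⁴
I = 1.339×10^5 mm⁴ = 1.339×10^-7 m⁴
Effective length L_e = K·L = 0.5 × 5.00 = 2.500 m
P_cr = π²EI / L_e² = π² × 117×10⁹ × 1.339×10^-7 / 2.500² = 2.473×10^4 N

P_cr ≈ 24.7 kN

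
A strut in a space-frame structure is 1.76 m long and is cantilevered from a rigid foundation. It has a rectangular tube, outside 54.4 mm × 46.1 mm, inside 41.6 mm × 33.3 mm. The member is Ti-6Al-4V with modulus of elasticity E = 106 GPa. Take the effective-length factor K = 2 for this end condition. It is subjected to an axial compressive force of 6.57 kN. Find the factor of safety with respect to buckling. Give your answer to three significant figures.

Weak-axis I_min = (h_o·b_o³ − h_i·b_i³)/12 with b_o = 46.1, b_i = 33.30 mm (shorter outer/inner sides).
I_min = (54.4×46.1³ − 41.60×33.30³)/12 = 3.161×10^5 mm⁴
I = 3.161×10^5 mm⁴ = 3.161×10^-7 m⁴
Effective length L_e = K·L = 2 × 1.76 = 3.520 m
P_cr = π²EI / L_e² = π² × 106×10⁹ × 3.161×10^-7 / 3.520² = 2.669×10^4 N
Factor of safety n = P_cr / P = 26.692 / 6.57 = 4.06

n ≈ 4.06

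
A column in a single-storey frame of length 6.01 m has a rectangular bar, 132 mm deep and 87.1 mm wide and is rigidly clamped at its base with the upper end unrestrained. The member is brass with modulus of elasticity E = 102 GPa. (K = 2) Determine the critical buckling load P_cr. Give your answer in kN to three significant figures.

P_cr ≈ 50.6 kN

Buckling occurs about the weak axis: I_min = h·b³/12 with b = 87.1 mm (the shorter side).
I_min = 132×87.1³/12 = 7.269×10^6 mm⁴
I = 7.269×10^6 mm⁴ = 7.269×10^-6 m⁴
Effective length L_e = K·L = 2 × 6.01 = 12.02 m
P_cr = π²EI / L_e² = π² × 102×10⁹ × 7.269×10^-6 / 12.02² = 5.065×10^4 N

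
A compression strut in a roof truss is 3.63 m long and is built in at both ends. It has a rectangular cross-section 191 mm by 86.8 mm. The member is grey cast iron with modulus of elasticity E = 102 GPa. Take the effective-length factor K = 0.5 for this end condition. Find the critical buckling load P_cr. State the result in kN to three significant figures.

P_cr ≈ 3180 kN

Buckling occurs about the weak axis: I_min = h·b³/12 with b = 86.8 mm (the shorter side).
I_min = 191×86.8³/12 = 1.041×10^7 mm⁴
I = 1.041×10^7 mm⁴ = 1.041×10^-5 m⁴
Effective length L_e = K·L = 0.5 × 3.63 = 1.815 m
P_cr = π²EI / L_e² = π² × 102×10⁹ × 1.041×10^-5 / 1.815² = 3.181×10^6 N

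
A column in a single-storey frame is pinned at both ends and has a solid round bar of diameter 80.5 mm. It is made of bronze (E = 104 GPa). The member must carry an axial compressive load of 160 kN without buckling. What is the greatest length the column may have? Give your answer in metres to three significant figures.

I = πd⁴/64 = π×80.5⁴/64 = 2.061×10^6 mm⁴
I = 2.061×10^-6 m⁴
At the buckling limit P_cr = P = 1.600×10^5 N
From P_cr = π²EI/(K·L)²:  L = (1/K)·√(π²EI/P_cr) = (1/1)·√(π²×1.04×10^11×2.061×10^-6/1.600×10^5)
L = 3.64 m

L_max ≈ 3.64 m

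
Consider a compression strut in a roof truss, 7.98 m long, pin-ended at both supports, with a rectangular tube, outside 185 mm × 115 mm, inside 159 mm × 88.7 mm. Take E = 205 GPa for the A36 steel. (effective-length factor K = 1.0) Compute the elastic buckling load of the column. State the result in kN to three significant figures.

Weak-axis I_min = (h_o·b_o³ − h_i·b_i³)/12 with b_o = 115, b_i = 88.70 mm (shorter outer/inner sides).
I_min = (185×115³ − 159.0×88.70³)/12 = 1.420×10^7 mm⁴
I = 1.420×10^7 mm⁴ = 1.420×10^-5 m⁴
Effective length L_e = K·L = 1 × 7.98 = 7.980 m
P_cr = π²EI / L_e² = π² × 205×10⁹ × 1.420×10^-5 / 7.980² = 4.512×10^5 N

P_cr ≈ 451 kN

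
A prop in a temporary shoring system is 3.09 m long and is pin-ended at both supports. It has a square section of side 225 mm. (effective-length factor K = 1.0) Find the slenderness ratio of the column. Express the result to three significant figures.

For a square r = a/√12 = 225/√12 = 64.95 mm
L_e = K·L = 1 × 3.09 m = 3.090 m = 3090.0 mm
λ = L_e / r_min = 3090.0 / 64.95 = 47.6

λ ≈ 47.6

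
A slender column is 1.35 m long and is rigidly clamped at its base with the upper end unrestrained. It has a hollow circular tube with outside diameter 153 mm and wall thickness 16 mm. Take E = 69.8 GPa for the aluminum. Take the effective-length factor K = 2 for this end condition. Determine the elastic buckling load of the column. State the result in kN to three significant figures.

Inner diameter d_i = 153 − 2×16 = 121.0 mm
I = π(d_o⁴ − d_i⁴)/64 = π(153⁴ − 121.0⁴)/64 = 1.638×10^7 mm⁴
I = 1.638×10^7 mm⁴ = 1.638×10^-5 m⁴
Effective length L_e = K·L = 2 × 1.35 = 2.700 m
P_cr = π²EI / L_e² = π² × 69.8×10⁹ × 1.638×10^-5 / 2.700² = 1.548×10^6 N

P_cr ≈ 1550 kN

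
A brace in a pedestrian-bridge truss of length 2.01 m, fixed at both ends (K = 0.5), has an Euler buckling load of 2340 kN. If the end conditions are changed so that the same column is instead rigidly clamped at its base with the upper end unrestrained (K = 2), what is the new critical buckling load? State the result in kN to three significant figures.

P_cr ≈ 146 kN

P_cr ∝ 1/K², so P_cr,new = P_cr,old × (K_old/K_new)² = 2340 × (0.5/2)²
= 2340 × 0.06250 = 146 kN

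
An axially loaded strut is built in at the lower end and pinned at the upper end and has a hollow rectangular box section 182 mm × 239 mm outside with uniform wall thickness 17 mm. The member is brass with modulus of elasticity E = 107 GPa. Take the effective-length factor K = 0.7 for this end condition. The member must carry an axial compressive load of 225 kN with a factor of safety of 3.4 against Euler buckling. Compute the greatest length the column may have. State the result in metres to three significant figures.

Inner dimensions: h_i = 239 − 2×17 = 205.0 mm, b_i = 182 − 2×17 = 148.0 mm
Weak-axis I_min = (h_o·b_o³ − h_i·b_i³)/12 with b_o = 182, b_i = 148.0 mm (shorter outer/inner sides).
I_min = (239×182³ − 205.0×148.0³)/12 = 6.469×10^7 mm⁴
I = 6.469×10^-5 m⁴
Required critical load P_cr = n·P = 3.4 × 225 = 765.0 kN = 7.650×10^5 N
From P_cr = π²EI/(K·L)²:  L = (1/K)·√(π²EI/P_cr) = (1/0.7)·√(π²×1.07×10^11×6.469×10^-5/7.650×10^5)
L = 13.5 m

L_max ≈ 13.5 m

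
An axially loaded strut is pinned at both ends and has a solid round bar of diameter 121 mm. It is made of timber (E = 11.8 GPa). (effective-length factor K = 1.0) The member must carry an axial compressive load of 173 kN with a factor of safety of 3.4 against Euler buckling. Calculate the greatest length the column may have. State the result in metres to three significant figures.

L_max ≈ 1.44 m

I = πd⁴/64 = π×121⁴/64 = 1.052×10^7 mm⁴
I = 1.052×10^-5 m⁴
Required critical load P_cr = n·P = 3.4 × 173 = 588.2 kN = 5.882×10^5 N
From P_cr = π²EI/(K·L)²:  L = (1/K)·√(π²EI/P_cr) = (1/1)·√(π²×1.18×10^10×1.052×10^-5/5.882×10^5)
L = 1.44 m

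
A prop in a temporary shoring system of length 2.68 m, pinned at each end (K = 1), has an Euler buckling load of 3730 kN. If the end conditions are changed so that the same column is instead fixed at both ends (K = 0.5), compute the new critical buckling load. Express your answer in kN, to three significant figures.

P_cr ∝ 1/K², so P_cr,new = P_cr,old × (K_old/K_new)² = 3730 × (1/0.5)²
= 3730 × 4.000 = 14900 kN

P_cr ≈ 14900 kN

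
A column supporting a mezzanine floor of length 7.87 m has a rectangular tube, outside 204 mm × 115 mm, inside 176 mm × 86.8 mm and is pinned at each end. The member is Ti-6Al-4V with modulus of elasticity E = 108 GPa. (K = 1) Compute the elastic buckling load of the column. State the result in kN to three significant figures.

Weak-axis I_min = (h_o·b_o³ − h_i·b_i³)/12 with b_o = 115, b_i = 86.80 mm (shorter outer/inner sides).
I_min = (204×115³ − 176.0×86.80³)/12 = 1.626×10^7 mm⁴
I = 1.626×10^7 mm⁴ = 1.626×10^-5 m⁴
Effective length L_e = K·L = 1 × 7.87 = 7.870 m
P_cr = π²EI / L_e² = π² × 108×10⁹ × 1.626×10^-5 / 7.870² = 2.799×10^5 N

P_cr ≈ 280 kN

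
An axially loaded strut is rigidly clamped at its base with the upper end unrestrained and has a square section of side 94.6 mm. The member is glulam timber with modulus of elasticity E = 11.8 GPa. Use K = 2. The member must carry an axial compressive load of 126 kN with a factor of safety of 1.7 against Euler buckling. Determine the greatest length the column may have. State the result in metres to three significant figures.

L_max ≈ 0.952 m

I = a⁴/12 = 94.6⁴/12 = 6.674×10^6 mm⁴
I = 6.674×10^-6 m⁴
Required critical load P_cr = n·P = 1.7 × 126 = 214.2 kN = 2.142×10^5 N
From P_cr = π²EI/(K·L)²:  L = (1/K)·√(π²EI/P_cr) = (1/2)·√(π²×1.18×10^10×6.674×10^-6/2.142×10^5)
L = 0.952 m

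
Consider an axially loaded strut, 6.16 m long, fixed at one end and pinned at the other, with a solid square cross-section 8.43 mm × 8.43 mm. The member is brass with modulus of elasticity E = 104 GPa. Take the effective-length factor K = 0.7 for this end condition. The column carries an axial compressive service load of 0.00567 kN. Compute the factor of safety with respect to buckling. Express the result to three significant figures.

I = a⁴/12 = 8.43⁴/12 = 420.9 mm⁴
I = 420.9 mm⁴ = 4.209×10^-10 m⁴
Effective length L_e = K·L = 0.7 × 6.16 = 4.312 m
P_cr = π²EI / L_e² = π² × 104×10⁹ × 4.209×10^-10 / 4.312² = 23.23 N
Factor of safety n = P_cr / P = 0.023233 / 0.00567 = 4.10

n ≈ 4.10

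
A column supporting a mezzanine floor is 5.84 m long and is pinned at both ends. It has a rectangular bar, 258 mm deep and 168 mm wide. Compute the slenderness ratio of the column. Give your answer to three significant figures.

λ ≈ 120

Buckling occurs about the weak axis: I_min = h·b³/12 with b = 168 mm (the shorter side).
I_min = 258×168³/12 = 1.019×10^8 mm⁴
A = 4.334×10^4 mm²;  r_min = √(I/A) = √(1.019×10^8/4.334×10^4) = 48.50 mm
L_e = K·L = 1 × 5.84 m = 5.840 m = 5840.0 mm
λ = L_e / r_min = 5840.0 / 48.50 = 120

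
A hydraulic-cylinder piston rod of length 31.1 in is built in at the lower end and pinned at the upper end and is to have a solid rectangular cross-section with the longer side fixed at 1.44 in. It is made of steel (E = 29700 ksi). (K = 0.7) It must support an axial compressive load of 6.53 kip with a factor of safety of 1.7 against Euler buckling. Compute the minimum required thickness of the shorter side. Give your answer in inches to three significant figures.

b ≈ 0.531 in

Required P_cr = n·P = 1.7 × 6.53 = 11.10 kip
L_e = K·L = 0.7 × 31.1 = 21.77 in
Required I = P_cr·L_e²/(π²E) = 1.110×10^4 × 21.77² / (π² × 2.97×10^7) = 1.795×10^-2 in⁴
Rectangle, weak axis: I_min = h·b³/12 with h = 1.44 in fixed  ⇒  b = (12I/h)^(1/3) = 0.531 in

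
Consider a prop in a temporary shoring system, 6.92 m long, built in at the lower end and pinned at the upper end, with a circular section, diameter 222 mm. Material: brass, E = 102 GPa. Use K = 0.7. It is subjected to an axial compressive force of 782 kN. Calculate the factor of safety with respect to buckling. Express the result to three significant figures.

n ≈ 6.54

I = πd⁴/64 = π×222⁴/64 = 1.192×10^8 mm⁴
I = 1.192×10^8 mm⁴ = 1.192×10^-4 m⁴
Effective length L_e = K·L = 0.7 × 6.92 = 4.844 m
P_cr = π²EI / L_e² = π² × 102×10⁹ × 1.192×10^-4 / 4.844² = 5.115×10^6 N
Factor of safety n = P_cr / P = 5115.3 / 782 = 6.54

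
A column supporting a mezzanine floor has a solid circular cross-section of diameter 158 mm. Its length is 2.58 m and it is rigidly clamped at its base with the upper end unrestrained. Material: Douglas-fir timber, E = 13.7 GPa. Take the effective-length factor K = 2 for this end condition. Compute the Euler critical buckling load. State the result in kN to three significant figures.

I = πd⁴/64 = π×158⁴/64 = 3.059×10^7 mm⁴
I = 3.059×10^7 mm⁴ = 3.059×10^-5 m⁴
Effective length L_e = K·L = 2 × 2.58 = 5.160 m
P_cr = π²EI / L_e² = π² × 13.7×10⁹ × 3.059×10^-5 / 5.160² = 1.554×10^5 N

P_cr ≈ 155 kN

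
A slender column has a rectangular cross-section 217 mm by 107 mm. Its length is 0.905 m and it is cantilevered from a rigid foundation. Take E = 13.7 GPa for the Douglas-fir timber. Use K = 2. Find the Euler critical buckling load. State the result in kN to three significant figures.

P_cr ≈ 914 kN

Buckling occurs about the weak axis: I_min = h·b³/12 with b = 107 mm (the shorter side).
I_min = 217×107³/12 = 2.215×10^7 mm⁴
I = 2.215×10^7 mm⁴ = 2.215×10^-5 m⁴
Effective length L_e = K·L = 2 × 0.905 = 1.810 m
P_cr = π²EI / L_e² = π² × 13.7×10⁹ × 2.215×10^-5 / 1.810² = 9.143×10^5 N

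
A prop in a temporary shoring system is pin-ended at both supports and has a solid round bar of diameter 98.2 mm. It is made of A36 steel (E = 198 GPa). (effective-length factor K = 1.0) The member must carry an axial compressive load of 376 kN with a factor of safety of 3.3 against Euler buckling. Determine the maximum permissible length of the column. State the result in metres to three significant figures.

L_max ≈ 2.68 m

I = πd⁴/64 = π×98.2⁴/64 = 4.565×10^6 mm⁴
I = 4.565×10^-6 m⁴
Required critical load P_cr = n·P = 3.3 × 376 = 1241 kN = 1.241×10^6 N
From P_cr = π²EI/(K·L)²:  L = (1/K)·√(π²EI/P_cr) = (1/1)·√(π²×1.98×10^11×4.565×10^-6/1.241×10^6)
L = 2.68 m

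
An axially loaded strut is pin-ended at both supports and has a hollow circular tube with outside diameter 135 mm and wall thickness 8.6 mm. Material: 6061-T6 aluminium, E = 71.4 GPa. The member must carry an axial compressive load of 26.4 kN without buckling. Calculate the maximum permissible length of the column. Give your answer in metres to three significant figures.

Inner diameter d_i = 135 − 2×8.6 = 117.8 mm
I = π(d_o⁴ − d_i⁴)/64 = π(135⁴ − 117.8⁴)/64 = 6.852×10^6 mm⁴
I = 6.852×10^-6 m⁴
At the buckling limit P_cr = P = 2.640×10^4 N
From P_cr = π²EI/(K·L)²:  L = (1/K)·√(π²EI/P_cr) = (1/1)·√(π²×7.14×10^10×6.852×10^-6/2.640×10^4)
L = 13.5 m

L_max ≈ 13.5 m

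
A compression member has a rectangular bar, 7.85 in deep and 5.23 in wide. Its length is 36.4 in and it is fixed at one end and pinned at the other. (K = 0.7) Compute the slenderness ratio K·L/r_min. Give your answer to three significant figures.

λ ≈ 16.9

Buckling occurs about the weak axis: I_min = h·b³/12 with b = 5.23 in (the shorter side).
I_min = 7.85×5.23³/12 = 93.58 in⁴
A = 41.06 in²;  r_min = √(I/A) = √(93.58/41.06) = 1.510 in
L_e = K·L = 0.7 × 36.4 = 25.48 in
λ = L_e / r_min = 25.480 / 1.510 = 16.9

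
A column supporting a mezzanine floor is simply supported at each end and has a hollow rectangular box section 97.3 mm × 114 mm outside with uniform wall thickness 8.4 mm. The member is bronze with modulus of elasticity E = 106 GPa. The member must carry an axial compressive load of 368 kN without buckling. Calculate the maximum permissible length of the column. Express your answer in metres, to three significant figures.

Inner dimensions: h_i = 114 − 2×8.4 = 97.20 mm, b_i = 97.3 − 2×8.4 = 80.50 mm
Weak-axis I_min = (h_o·b_o³ − h_i·b_i³)/12 with b_o = 97.3, b_i = 80.50 mm (shorter outer/inner sides).
I_min = (114×97.3³ − 97.20×80.50³)/12 = 4.526×10^6 mm⁴
I = 4.526×10^-6 m⁴
At the buckling limit P_cr = P = 3.680×10^5 N
From P_cr = π²EI/(K·L)²:  L = (1/K)·√(π²EI/P_cr) = (1/1)·√(π²×1.06×10^11×4.526×10^-6/3.680×10^5)
L = 3.59 m

L_max ≈ 3.59 m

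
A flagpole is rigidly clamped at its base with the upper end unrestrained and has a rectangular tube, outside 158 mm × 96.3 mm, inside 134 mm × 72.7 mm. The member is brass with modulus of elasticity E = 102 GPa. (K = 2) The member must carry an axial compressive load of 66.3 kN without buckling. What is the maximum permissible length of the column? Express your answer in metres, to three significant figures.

L_max ≈ 5.32 m

Weak-axis I_min = (h_o·b_o³ − h_i·b_i³)/12 with b_o = 96.3, b_i = 72.70 mm (shorter outer/inner sides).
I_min = (158×96.3³ − 134.0×72.70³)/12 = 7.468×10^6 mm⁴
I = 7.468×10^-6 m⁴
At the buckling limit P_cr = P = 6.630×10^4 N
From P_cr = π²EI/(K·L)²:  L = (1/K)·√(π²EI/P_cr) = (1/2)·√(π²×1.02×10^11×7.468×10^-6/6.630×10^4)
L = 5.32 m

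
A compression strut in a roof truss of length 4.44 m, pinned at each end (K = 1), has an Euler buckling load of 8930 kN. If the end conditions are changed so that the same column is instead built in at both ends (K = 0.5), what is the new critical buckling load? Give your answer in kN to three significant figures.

P_cr ≈ 35700 kN

P_cr ∝ 1/K², so P_cr,new = P_cr,old × (K_old/K_new)² = 8930 × (1/0.5)²
= 8930 × 4.000 = 35700 kN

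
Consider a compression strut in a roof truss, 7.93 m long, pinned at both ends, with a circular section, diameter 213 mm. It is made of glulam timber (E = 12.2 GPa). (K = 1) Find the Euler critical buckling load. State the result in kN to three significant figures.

I = πd⁴/64 = π×213⁴/64 = 1.010×10^8 mm⁴
I = 1.010×10^8 mm⁴ = 1.010×10^-4 m⁴
Effective length L_e = K·L = 1 × 7.93 = 7.930 m
P_cr = π²EI / L_e² = π² × 12.2×10⁹ × 1.010×10^-4 / 7.930² = 1.935×10^5 N

P_cr ≈ 193 kN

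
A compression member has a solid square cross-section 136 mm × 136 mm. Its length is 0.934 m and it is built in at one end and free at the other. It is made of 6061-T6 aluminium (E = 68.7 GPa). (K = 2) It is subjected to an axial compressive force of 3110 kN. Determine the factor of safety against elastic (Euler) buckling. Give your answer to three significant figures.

n ≈ 1.78

I = a⁴/12 = 136⁴/12 = 2.851×10^7 mm⁴
I = 2.851×10^7 mm⁴ = 2.851×10^-5 m⁴
Effective length L_e = K·L = 2 × 0.934 = 1.868 m
P_cr = π²EI / L_e² = π² × 68.7×10⁹ × 2.851×10^-5 / 1.868² = 5.540×10^6 N
Factor of safety n = P_cr / P = 5539.6 / 3110 = 1.78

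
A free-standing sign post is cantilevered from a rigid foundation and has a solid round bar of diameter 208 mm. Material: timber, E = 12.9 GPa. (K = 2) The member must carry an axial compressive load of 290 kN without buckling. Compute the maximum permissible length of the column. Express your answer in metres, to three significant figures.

L_max ≈ 3.18 m

I = πd⁴/64 = π×208⁴/64 = 9.188×10^7 mm⁴
I = 9.188×10^-5 m⁴
At the buckling limit P_cr = P = 2.900×10^5 N
From P_cr = π²EI/(K·L)²:  L = (1/K)·√(π²EI/P_cr) = (1/2)·√(π²×1.29×10^10×9.188×10^-5/2.900×10^5)
L = 3.18 m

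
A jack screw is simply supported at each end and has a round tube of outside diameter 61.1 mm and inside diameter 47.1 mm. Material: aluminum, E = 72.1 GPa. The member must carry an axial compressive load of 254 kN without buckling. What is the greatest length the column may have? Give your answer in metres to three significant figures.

L_max ≈ 1.11 m

d_o = 61.1 mm, d_i = 47.1 mm
I = π(d_o⁴ − d_i⁴)/64 = π(61.1⁴ − 47.10⁴)/64 = 4.425×10^5 mm⁴
I = 4.425×10^-7 m⁴
At the buckling limit P_cr = P = 2.540×10^5 N
From P_cr = π²EI/(K·L)²:  L = (1/K)·√(π²EI/P_cr) = (1/1)·√(π²×7.21×10^10×4.425×10^-7/2.540×10^5)
L = 1.11 m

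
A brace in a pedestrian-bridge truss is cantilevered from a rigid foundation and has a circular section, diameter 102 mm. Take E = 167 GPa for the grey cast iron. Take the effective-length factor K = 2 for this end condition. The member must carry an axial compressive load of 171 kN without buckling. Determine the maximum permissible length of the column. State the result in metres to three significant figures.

L_max ≈ 3.58 m

I = πd⁴/64 = π×102⁴/64 = 5.313×10^6 mm⁴
I = 5.313×10^-6 m⁴
At the buckling limit P_cr = P = 1.710×10^5 N
From P_cr = π²EI/(K·L)²:  L = (1/K)·√(π²EI/P_cr) = (1/2)·√(π²×1.67×10^11×5.313×10^-6/1.710×10^5)
L = 3.58 m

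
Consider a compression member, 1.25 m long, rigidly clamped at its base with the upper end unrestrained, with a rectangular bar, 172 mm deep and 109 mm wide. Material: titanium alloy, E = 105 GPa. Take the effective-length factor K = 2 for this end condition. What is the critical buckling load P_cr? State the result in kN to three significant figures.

P_cr ≈ 3080 kN

Buckling occurs about the weak axis: I_min = h·b³/12 with b = 109 mm (the shorter side).
I_min = 172×109³/12 = 1.856×10^7 mm⁴
I = 1.856×10^7 mm⁴ = 1.856×10^-5 m⁴
Effective length L_e = K·L = 2 × 1.25 = 2.500 m
P_cr = π²EI / L_e² = π² × 105×10⁹ × 1.856×10^-5 / 2.500² = 3.078×10^6 N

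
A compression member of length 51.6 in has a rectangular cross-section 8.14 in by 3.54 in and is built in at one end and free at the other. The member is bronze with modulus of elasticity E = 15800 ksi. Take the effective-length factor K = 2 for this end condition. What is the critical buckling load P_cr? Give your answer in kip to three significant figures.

P_cr ≈ 441 kip

Buckling occurs about the weak axis: I_min = h·b³/12 with b = 3.54 in (the shorter side).
I_min = 8.14×3.54³/12 = 30.09 in⁴
Effective length L_e = K·L = 2 × 51.6 = 103.2 in
P_cr = π²EI / L_e² = π² × 15800×10³ × 30.09 / 103.2² = 4.406×10^5 lb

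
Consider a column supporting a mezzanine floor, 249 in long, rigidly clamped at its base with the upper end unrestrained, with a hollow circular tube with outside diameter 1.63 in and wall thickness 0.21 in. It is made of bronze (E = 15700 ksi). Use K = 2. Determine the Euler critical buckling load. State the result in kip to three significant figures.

P_cr ≈ 0.151 kip

Inner diameter d_i = 1.63 − 2×0.21 = 1.210 in
I = π(d_o⁴ − d_i⁴)/64 = π(1.63⁴ − 1.210⁴)/64 = 0.2413 in⁴
Effective length L_e = K·L = 2 × 249 = 498.0 in
P_cr = π²EI / L_e² = π² × 15700×10³ × 0.2413 / 498.0² = 150.8 lb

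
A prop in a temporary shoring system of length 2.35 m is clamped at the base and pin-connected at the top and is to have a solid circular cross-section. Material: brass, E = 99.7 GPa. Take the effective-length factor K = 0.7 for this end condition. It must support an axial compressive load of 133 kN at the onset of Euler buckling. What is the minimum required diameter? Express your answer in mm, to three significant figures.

d ≈ 52.2 mm

L_e = K·L = 0.7 × 2.35 = 1.645 m
Required I = P_cr·L_e²/(π²E) = 1.330×10^5 × 1.645² / (π² × 9.97×10^10) = 3.658×10^-7 m⁴
I_req = 3.658×10^5 mm⁴
Solid circle: I = πd⁴/64  ⇒  d = (64I/π)^(1/4) = (64×3.658×10^5/π)^(1/4) = 52.2 mm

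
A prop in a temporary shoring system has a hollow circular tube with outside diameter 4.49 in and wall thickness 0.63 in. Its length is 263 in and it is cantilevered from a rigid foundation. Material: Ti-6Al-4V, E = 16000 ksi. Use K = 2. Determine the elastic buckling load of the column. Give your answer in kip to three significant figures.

Inner diameter d_i = 4.49 − 2×0.63 = 3.230 in
I = π(d_o⁴ − d_i⁴)/64 = π(4.49⁴ − 3.230⁴)/64 = 14.61 in⁴
Effective length L_e = K·L = 2 × 263 = 526.0 in
P_cr = π²EI / L_e² = π² × 16000×10³ × 14.61 / 526.0² = 8.337×10^3 lb

P_cr ≈ 8.34 kip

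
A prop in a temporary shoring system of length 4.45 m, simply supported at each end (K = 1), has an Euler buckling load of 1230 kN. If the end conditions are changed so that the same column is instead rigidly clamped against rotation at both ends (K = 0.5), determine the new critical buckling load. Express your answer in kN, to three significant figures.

P_cr ∝ 1/K², so P_cr,new = P_cr,old × (K_old/K_new)² = 1230 × (1/0.5)²
= 1230 × 4.000 = 4920 kN

P_cr ≈ 4920 kN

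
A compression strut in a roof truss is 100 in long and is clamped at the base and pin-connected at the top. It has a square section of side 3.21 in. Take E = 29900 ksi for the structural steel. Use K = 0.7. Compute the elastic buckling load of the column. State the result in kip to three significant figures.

I = a⁴/12 = 3.21⁴/12 = 8.848 in⁴
Effective length L_e = K·L = 0.7 × 100 = 70.00 in
P_cr = π²EI / L_e² = π² × 29900×10³ × 8.848 / 70.00² = 5.329×10^5 lb

P_cr ≈ 533 kip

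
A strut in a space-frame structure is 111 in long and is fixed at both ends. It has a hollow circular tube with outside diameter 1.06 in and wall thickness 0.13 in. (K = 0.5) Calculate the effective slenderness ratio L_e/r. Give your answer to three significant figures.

Inner diameter d_i = 1.06 − 2×0.13 = 0.8000 in
I = π(d_o⁴ − d_i⁴)/64 = π(1.06⁴ − 0.8000⁴)/64 = 4.187×10^-2 in⁴
A = 0.3798 in²;  r_min = √(I/A) = √(4.187×10^-2/0.3798) = 0.3320 in
L_e = K·L = 0.5 × 111 = 55.50 in
λ = L_e / r_min = 55.500 / 0.3320 = 167

λ ≈ 167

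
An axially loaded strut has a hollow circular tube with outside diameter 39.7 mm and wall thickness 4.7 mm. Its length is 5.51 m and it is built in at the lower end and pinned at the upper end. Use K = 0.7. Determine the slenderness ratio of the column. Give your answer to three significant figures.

Inner diameter d_i = 39.7 − 2×4.7 = 30.30 mm
I = π(d_o⁴ − d_i⁴)/64 = π(39.7⁴ − 30.30⁴)/64 = 8.056×10^4 mm⁴
A = 516.8 mm²;  r_min = √(I/A) = √(8.056×10^4/516.8) = 12.49 mm
L_e = K·L = 0.7 × 5.51 m = 3.857 m = 3857.0 mm
λ = L_e / r_min = 3857.0 / 12.49 = 309

λ ≈ 309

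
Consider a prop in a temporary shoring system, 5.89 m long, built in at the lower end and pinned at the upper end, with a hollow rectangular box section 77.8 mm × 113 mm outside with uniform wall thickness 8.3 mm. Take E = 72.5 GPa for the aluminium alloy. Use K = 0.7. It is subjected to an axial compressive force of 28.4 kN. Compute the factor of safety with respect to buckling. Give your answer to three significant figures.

n ≈ 3.84

Inner dimensions: h_i = 113 − 2×8.3 = 96.40 mm, b_i = 77.8 − 2×8.3 = 61.20 mm
Weak-axis I_min = (h_o·b_o³ − h_i·b_i³)/12 with b_o = 77.8, b_i = 61.20 mm (shorter outer/inner sides).
I_min = (113×77.8³ − 96.40×61.20³)/12 = 2.593×10^6 mm⁴
I = 2.593×10^6 mm⁴ = 2.593×10^-6 m⁴
Effective length L_e = K·L = 0.7 × 5.89 = 4.123 m
P_cr = π²EI / L_e² = π² × 72.5×10⁹ × 2.593×10^-6 / 4.123² = 1.091×10^5 N
Factor of safety n = P_cr / P = 109.15 / 28.4 = 3.84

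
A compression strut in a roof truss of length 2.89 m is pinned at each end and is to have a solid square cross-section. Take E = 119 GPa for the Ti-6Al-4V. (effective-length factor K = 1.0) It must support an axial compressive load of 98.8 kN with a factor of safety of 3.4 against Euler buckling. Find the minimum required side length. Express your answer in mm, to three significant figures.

a ≈ 73.2 mm

Required P_cr = n·P = 3.4 × 98.8 = 335.9 kN
L_e = K·L = 1 × 2.89 = 2.890 m
Required I = P_cr·L_e²/(π²E) = 3.359×10^5 × 2.890² / (π² × 1.19×10^11) = 2.389×10^-6 m⁴
I_req = 2.389×10^6 mm⁴
Solid square: I = a⁴/12  ⇒  a = (12I)^(1/4) = (12×2.389×10^6)^(1/4) = 73.2 mm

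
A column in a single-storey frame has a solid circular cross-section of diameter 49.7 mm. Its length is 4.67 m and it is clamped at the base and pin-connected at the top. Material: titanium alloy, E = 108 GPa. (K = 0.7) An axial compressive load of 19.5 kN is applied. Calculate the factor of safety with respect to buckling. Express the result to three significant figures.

I = πd⁴/64 = π×49.7⁴/64 = 2.995×10^5 mm⁴
I = 2.995×10^5 mm⁴ = 2.995×10^-7 m⁴
Effective length L_e = K·L = 0.7 × 4.67 = 3.269 m
P_cr = π²EI / L_e² = π² × 108×10⁹ × 2.995×10^-7 / 3.269² = 2.987×10^4 N
Factor of safety n = P_cr / P = 29.874 / 19.5 = 1.53

n ≈ 1.53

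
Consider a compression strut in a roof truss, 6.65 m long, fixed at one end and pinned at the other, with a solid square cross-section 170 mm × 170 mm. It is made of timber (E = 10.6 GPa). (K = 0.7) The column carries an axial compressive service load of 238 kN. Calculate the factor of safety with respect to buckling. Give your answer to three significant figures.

I = a⁴/12 = 170⁴/12 = 6.960×10^7 mm⁴
I = 6.960×10^7 mm⁴ = 6.960×10^-5 m⁴
Effective length L_e = K·L = 0.7 × 6.65 = 4.655 m
P_cr = π²EI / L_e² = π² × 10.6×10⁹ × 6.960×10^-5 / 4.655² = 3.360×10^5 N
Factor of safety n = P_cr / P = 336.03 / 238 = 1.41

n ≈ 1.41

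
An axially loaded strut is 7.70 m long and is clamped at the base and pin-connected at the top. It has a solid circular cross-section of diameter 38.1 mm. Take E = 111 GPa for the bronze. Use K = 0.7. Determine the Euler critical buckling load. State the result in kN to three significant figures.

P_cr ≈ 3.90 kN

I = πd⁴/64 = π×38.1⁴/64 = 1.034×10^5 mm⁴
I = 1.034×10^5 mm⁴ = 1.034×10^-7 m⁴
Effective length L_e = K·L = 0.7 × 7.70 = 5.390 m
P_cr = π²EI / L_e² = π² × 111×10⁹ × 1.034×10^-7 / 5.390² = 3.900×10^3 N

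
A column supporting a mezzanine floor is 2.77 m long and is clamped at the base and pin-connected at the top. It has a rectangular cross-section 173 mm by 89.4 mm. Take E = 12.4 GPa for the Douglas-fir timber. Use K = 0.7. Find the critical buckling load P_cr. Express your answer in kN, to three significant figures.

P_cr ≈ 335 kN

Buckling occurs about the weak axis: I_min = h·b³/12 with b = 89.4 mm (the shorter side).
I_min = 173×89.4³/12 = 1.030×10^7 mm⁴
I = 1.030×10^7 mm⁴ = 1.030×10^-5 m⁴
Effective length L_e = K·L = 0.7 × 2.77 = 1.939 m
P_cr = π²EI / L_e² = π² × 12.4×10⁹ × 1.030×10^-5 / 1.939² = 3.353×10^5 N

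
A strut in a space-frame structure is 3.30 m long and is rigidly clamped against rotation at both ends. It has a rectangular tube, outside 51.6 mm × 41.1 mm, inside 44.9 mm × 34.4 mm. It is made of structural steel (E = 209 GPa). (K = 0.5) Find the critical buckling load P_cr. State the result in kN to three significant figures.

P_cr ≈ 111 kN

Weak-axis I_min = (h_o·b_o³ − h_i·b_i³)/12 with b_o = 41.1, b_i = 34.40 mm (shorter outer/inner sides).
I_min = (51.6×41.1³ − 44.90×34.40³)/12 = 1.462×10^5 mm⁴
I = 1.462×10^5 mm⁴ = 1.462×10^-7 m⁴
Effective length L_e = K·L = 0.5 × 3.30 = 1.650 m
P_cr = π²EI / L_e² = π² × 209×10⁹ × 1.462×10^-7 / 1.650² = 1.108×10^5 N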